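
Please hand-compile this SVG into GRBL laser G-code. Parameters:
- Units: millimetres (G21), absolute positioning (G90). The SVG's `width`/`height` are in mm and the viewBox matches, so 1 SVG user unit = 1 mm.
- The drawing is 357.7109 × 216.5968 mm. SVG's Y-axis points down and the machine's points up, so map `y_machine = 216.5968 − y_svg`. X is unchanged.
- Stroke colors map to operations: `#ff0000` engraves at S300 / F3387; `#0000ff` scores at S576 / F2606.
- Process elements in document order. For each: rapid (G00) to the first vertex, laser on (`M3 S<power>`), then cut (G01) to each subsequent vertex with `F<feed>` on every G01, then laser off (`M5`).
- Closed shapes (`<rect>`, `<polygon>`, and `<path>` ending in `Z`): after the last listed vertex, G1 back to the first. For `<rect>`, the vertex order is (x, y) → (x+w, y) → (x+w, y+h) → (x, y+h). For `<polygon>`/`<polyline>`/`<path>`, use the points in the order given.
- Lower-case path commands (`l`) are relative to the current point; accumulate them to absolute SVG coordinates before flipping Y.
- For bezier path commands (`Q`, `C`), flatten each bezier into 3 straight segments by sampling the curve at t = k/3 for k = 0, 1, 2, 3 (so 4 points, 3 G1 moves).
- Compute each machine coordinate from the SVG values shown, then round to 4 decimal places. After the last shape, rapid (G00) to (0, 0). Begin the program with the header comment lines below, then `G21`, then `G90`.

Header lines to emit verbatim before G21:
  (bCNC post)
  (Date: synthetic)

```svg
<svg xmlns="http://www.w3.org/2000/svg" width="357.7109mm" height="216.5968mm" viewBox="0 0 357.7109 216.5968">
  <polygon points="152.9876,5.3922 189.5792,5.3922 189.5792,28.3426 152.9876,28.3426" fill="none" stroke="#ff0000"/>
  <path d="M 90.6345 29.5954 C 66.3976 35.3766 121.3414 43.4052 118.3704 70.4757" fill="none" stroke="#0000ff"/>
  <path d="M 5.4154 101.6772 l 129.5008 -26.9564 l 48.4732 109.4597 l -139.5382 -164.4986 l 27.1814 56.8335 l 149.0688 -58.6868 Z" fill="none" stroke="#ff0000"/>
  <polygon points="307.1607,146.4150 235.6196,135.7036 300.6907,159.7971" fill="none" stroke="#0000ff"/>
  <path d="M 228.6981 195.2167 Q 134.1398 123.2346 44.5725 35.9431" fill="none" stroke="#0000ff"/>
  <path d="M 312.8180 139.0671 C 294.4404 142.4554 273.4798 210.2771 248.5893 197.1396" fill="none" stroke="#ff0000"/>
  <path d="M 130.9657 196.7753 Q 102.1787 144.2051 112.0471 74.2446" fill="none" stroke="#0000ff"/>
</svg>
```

viewBox `0 0 357.7109 216.5968` with mm width/height → 1 unit = 1 mm. Flip: y_m = 216.5968 − y_svg.

**Shape 1** — `<polygon>` rectangle, stroke `#ff0000` → engrave (S300, F3387). Machine vertices: (152.9876,211.2046) → (189.5792,211.2046) → (189.5792,188.2542) → (152.9876,188.2542) → (152.9876,211.2046). Closed: final G1 returns to the first vertex.

**Shape 2** — `<path>` cubic bezier, stroke `#0000ff` → score (S576, F2606). Control points (SVG): P0=(90.6345,29.5954), P1=(66.3976,35.3766), P2=(121.3414,43.4052), P3=(118.3704,70.4757); sampled at t=k/3. Machine vertices: (90.6345,187.0014) → (87.7136,179.8490) → (107.1141,167.4663) → (118.3704,146.1211). Open path.

**Shape 3** — `<path>` closed polygon, stroke `#ff0000` → engrave (S300, F3387). Machine vertices: (5.4154,114.9196) → (134.9162,141.8760) → (183.3894,32.4163) → (43.8512,196.9149) → (71.0326,140.0814) → (220.1014,198.7682) → (5.4154,114.9196). Closed: final G1 returns to the first vertex.

**Shape 4** — `<polygon>` closed polygon, stroke `#0000ff` → score (S576, F2606). Machine vertices: (307.1607,70.1818) → (235.6196,80.8932) → (300.6907,56.7997) → (307.1607,70.1818). Closed: final G1 returns to the first vertex.

**Shape 5** — `<path>` quadratic bezier, stroke `#0000ff` → score (S576, F2606). Control points (SVG): P0=(228.6981,195.2167), P1=(134.1398,123.2346), P2=(44.5725,35.9431); sampled at t=k/3. Machine vertices: (228.6981,21.3801) → (166.2138,71.0692) → (104.8386,124.1604) → (44.5725,180.6537). Open path.

**Shape 6** — `<path>` cubic bezier, stroke `#ff0000` → engrave (S300, F3387). Control points (SVG): P0=(312.8180,139.0671), P1=(294.4404,142.4554), P2=(273.4798,210.2771), P3=(248.5893,197.1396); sampled at t=k/3. Machine vertices: (312.8180,77.5297) → (293.5295,58.0485) → (272.2197,27.9212) → (248.5893,19.4572). Open path.

**Shape 7** — `<path>` quadratic bezier, stroke `#0000ff` → score (S576, F2606). Control points (SVG): P0=(130.9657,196.7753), P1=(102.1787,144.2051), P2=(112.0471,74.2446); sampled at t=k/3. Machine vertices: (130.9657,19.8215) → (116.0694,56.8006) → (109.7632,97.6441) → (112.0471,142.3522). Open path.

(bCNC post)
(Date: synthetic)
G21
G90
G00 X152.9876 Y211.2046
M3 S300
G01 X189.5792 Y211.2046 F3387
G01 X189.5792 Y188.2542 F3387
G01 X152.9876 Y188.2542 F3387
G01 X152.9876 Y211.2046 F3387
M5
G00 X90.6345 Y187.0014
M3 S576
G01 X87.7136 Y179.8490 F2606
G01 X107.1141 Y167.4663 F2606
G01 X118.3704 Y146.1211 F2606
M5
G00 X5.4154 Y114.9196
M3 S300
G01 X134.9162 Y141.8760 F3387
G01 X183.3894 Y32.4163 F3387
G01 X43.8512 Y196.9149 F3387
G01 X71.0326 Y140.0814 F3387
G01 X220.1014 Y198.7682 F3387
G01 X5.4154 Y114.9196 F3387
M5
G00 X307.1607 Y70.1818
M3 S576
G01 X235.6196 Y80.8932 F2606
G01 X300.6907 Y56.7997 F2606
G01 X307.1607 Y70.1818 F2606
M5
G00 X228.6981 Y21.3801
M3 S576
G01 X166.2138 Y71.0692 F2606
G01 X104.8386 Y124.1604 F2606
G01 X44.5725 Y180.6537 F2606
M5
G00 X312.8180 Y77.5297
M3 S300
G01 X293.5295 Y58.0485 F3387
G01 X272.2197 Y27.9212 F3387
G01 X248.5893 Y19.4572 F3387
M5
G00 X130.9657 Y19.8215
M3 S576
G01 X116.0694 Y56.8006 F2606
G01 X109.7632 Y97.6441 F2606
G01 X112.0471 Y142.3522 F2606
M5
G00 X0.0000 Y0.0000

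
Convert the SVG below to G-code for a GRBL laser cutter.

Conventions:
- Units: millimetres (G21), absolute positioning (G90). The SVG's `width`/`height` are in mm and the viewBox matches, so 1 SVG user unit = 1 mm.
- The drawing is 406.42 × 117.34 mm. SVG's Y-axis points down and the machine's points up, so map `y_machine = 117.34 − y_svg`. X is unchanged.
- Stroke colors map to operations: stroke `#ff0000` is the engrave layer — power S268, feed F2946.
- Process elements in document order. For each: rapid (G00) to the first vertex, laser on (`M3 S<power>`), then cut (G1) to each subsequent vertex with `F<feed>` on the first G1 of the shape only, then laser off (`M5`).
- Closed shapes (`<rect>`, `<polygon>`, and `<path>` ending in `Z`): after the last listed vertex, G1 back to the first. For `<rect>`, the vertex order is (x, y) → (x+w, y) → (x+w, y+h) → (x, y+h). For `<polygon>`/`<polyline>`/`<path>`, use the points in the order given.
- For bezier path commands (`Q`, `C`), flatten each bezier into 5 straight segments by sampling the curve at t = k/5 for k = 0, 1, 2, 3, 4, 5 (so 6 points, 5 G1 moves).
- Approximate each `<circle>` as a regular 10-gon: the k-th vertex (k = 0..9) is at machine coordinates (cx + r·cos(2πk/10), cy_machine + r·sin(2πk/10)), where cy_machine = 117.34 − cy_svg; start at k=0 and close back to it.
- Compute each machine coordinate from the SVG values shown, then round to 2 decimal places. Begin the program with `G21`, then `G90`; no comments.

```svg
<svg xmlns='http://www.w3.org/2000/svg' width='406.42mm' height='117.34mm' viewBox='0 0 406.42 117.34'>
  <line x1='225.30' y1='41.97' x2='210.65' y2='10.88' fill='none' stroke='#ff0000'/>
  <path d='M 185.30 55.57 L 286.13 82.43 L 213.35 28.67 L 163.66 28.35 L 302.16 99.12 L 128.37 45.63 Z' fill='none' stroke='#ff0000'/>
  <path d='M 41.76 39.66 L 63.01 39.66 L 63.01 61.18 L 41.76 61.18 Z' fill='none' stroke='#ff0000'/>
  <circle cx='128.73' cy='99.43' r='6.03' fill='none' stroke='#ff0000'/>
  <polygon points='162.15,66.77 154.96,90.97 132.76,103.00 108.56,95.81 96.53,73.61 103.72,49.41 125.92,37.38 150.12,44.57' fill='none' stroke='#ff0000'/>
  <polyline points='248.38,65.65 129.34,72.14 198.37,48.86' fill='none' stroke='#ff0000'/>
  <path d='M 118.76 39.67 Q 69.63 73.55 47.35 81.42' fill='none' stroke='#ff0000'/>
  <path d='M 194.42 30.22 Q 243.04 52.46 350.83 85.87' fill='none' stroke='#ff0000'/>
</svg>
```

G21
G90
G00 X225.30 Y75.37
M3 S268
G1 X210.65 Y106.46 F2946
M5
G00 X185.30 Y61.77
M3 S268
G1 X286.13 Y34.91 F2946
G1 X213.35 Y88.67
G1 X163.66 Y88.99
G1 X302.16 Y18.22
G1 X128.37 Y71.71
G1 X185.30 Y61.77
M5
G00 X41.76 Y77.68
M3 S268
G1 X63.01 Y77.68 F2946
G1 X63.01 Y56.16
G1 X41.76 Y56.16
G1 X41.76 Y77.68
M5
G00 X134.76 Y17.91
M3 S268
G1 X133.61 Y21.45 F2946
G1 X130.59 Y23.64
G1 X126.87 Y23.64
G1 X123.85 Y21.45
G1 X122.70 Y17.91
G1 X123.85 Y14.37
G1 X126.87 Y12.18
G1 X130.59 Y12.18
G1 X133.61 Y14.37
G1 X134.76 Y17.91
M5
G00 X162.15 Y50.57
M3 S268
G1 X154.96 Y26.37 F2946
G1 X132.76 Y14.34
G1 X108.56 Y21.53
G1 X96.53 Y43.73
G1 X103.72 Y67.93
G1 X125.92 Y79.96
G1 X150.12 Y72.77
G1 X162.15 Y50.57
M5
G00 X248.38 Y51.69
M3 S268
G1 X129.34 Y45.20 F2946
G1 X198.37 Y68.48
M5
G00 X118.76 Y77.67
M3 S268
G1 X100.18 Y65.16 F2946
G1 X83.75 Y54.73
G1 X69.47 Y46.38
G1 X57.34 Y40.11
G1 X47.35 Y35.92
M5
G00 X194.42 Y87.12
M3 S268
G1 X216.23 Y77.78 F2946
G1 X242.78 Y67.54
G1 X274.07 Y56.41
G1 X310.08 Y44.39
G1 X350.83 Y31.47
M5

Since the viewBox matches the mm dimensions, user units are millimetres directly. The only transform is the Y-flip y_m = 117.34 − y_svg.

Shape 1 is a line segment drawn with `<line>`. Its stroke #ff0000 means engrave at S268, F2946. After flipping Y the toolpath is (225.30,75.37) → (210.65,106.46).

Shape 2 is a closed polygon drawn with `<path>`. Its stroke #ff0000 means engrave at S268, F2946. After flipping Y the toolpath is (185.30,61.77) → (286.13,34.91) → (213.35,88.67) → (163.66,88.99) → (302.16,18.22) → (128.37,71.71) → (185.30,61.77), returning to the start.

Shape 3 is a rectangle drawn with `<path>`. Its stroke #ff0000 means engrave at S268, F2946. After flipping Y the toolpath is (41.76,77.68) → (63.01,77.68) → (63.01,56.16) → (41.76,56.16) → (41.76,77.68), returning to the start.

Shape 4 is a circle drawn with `<circle>`. Its stroke #ff0000 means engrave at S268, F2946. After flipping Y the toolpath is (134.76,17.91) → (133.61,21.45) → (130.59,23.64) → (126.87,23.64) → (123.85,21.45) → (122.70,17.91) → (123.85,14.37) → (126.87,12.18) → (130.59,12.18) → (133.61,14.37) → (134.76,17.91), returning to the start.

Shape 5 is a regular polygon drawn with `<polygon>`. Its stroke #ff0000 means engrave at S268, F2946. After flipping Y the toolpath is (162.15,50.57) → (154.96,26.37) → (132.76,14.34) → (108.56,21.53) → (96.53,43.73) → (103.72,67.93) → (125.92,79.96) → (150.12,72.77) → (162.15,50.57), returning to the start.

Shape 6 is a open polyline drawn with `<polyline>`. Its stroke #ff0000 means engrave at S268, F2946. After flipping Y the toolpath is (248.38,51.69) → (129.34,45.20) → (198.37,68.48).

Shape 7 is a quadratic bezier drawn with `<path>`. Its stroke #ff0000 means engrave at S268, F2946. After flipping Y the toolpath is (118.76,77.67) → (100.18,65.16) → (83.75,54.73) → (69.47,46.38) → (57.34,40.11) → (47.35,35.92).

Shape 8 is a quadratic bezier drawn with `<path>`. Its stroke #ff0000 means engrave at S268, F2946. After flipping Y the toolpath is (194.42,87.12) → (216.23,77.78) → (242.78,67.54) → (274.07,56.41) → (310.08,44.39) → (350.83,31.47).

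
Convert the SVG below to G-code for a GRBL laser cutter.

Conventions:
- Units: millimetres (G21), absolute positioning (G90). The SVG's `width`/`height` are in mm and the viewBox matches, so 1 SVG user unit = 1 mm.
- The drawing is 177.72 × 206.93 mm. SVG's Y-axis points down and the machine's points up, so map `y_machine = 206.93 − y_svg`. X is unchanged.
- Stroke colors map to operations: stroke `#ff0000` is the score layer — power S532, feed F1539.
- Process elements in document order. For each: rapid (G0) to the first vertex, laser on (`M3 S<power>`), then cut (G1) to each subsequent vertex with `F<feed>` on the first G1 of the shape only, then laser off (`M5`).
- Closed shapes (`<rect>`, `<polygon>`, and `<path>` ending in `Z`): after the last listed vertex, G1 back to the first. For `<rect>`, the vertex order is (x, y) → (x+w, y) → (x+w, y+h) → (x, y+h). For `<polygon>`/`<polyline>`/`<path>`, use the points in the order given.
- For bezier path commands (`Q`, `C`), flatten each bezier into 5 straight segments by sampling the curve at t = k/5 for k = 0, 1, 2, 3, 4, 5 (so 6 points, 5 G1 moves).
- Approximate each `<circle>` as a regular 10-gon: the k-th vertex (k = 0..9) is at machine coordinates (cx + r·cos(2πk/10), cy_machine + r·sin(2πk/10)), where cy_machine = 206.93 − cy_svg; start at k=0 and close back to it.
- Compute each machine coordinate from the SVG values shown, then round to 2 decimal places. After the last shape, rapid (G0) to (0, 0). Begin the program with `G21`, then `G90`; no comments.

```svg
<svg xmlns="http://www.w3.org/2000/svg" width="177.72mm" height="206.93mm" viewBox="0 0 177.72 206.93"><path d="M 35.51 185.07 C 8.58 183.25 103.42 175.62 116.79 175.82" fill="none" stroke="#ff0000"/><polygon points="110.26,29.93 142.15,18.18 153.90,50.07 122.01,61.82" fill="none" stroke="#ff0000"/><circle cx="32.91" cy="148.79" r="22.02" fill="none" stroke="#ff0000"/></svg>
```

G21
G90
G0 X35.51 Y21.86
M3 S532
G1 X32.34 Y23.54 F1539
G1 X48.64 Y25.96
G1 X74.65 Y28.46
G1 X100.62 Y30.40
G1 X116.79 Y31.11
M5
G0 X110.26 Y177.00
M3 S532
G1 X142.15 Y188.75 F1539
G1 X153.90 Y156.86
G1 X122.01 Y145.11
G1 X110.26 Y177.00
M5
G0 X54.93 Y58.14
M3 S532
G1 X50.72 Y71.08 F1539
G1 X39.71 Y79.08
G1 X26.11 Y79.08
G1 X15.10 Y71.08
G1 X10.89 Y58.14
G1 X15.10 Y45.20
G1 X26.11 Y37.20
G1 X39.71 Y37.20
G1 X50.72 Y45.20
G1 X54.93 Y58.14
M5
G0 X0.00 Y0.00

viewBox `0 0 177.72 206.93` with mm width/height → 1 unit = 1 mm. Flip: y_m = 206.93 − y_svg.

**Shape 1** — `<path>` cubic bezier, stroke `#ff0000` → score (S532, F1539). Control points (SVG): P0=(35.51,185.07), P1=(8.58,183.25), P2=(103.42,175.62), P3=(116.79,175.82); sampled at t=k/5. Machine vertices: (35.51,21.86) → (32.34,23.54) → (48.64,25.96) → (74.65,28.46) → (100.62,30.40) → (116.79,31.11). Open path.

**Shape 2** — `<polygon>` regular polygon, stroke `#ff0000` → score (S532, F1539). Machine vertices: (110.26,177.00) → (142.15,188.75) → (153.90,156.86) → (122.01,145.11) → (110.26,177.00). Closed: final G1 returns to the first vertex.

**Shape 3** — `<circle>` circle, stroke `#ff0000` → score (S532, F1539). Machine vertices: (54.93,58.14) → (50.72,71.08) → (39.71,79.08) → (26.11,79.08) → (15.10,71.08) → (10.89,58.14) → (15.10,45.20) → (26.11,37.20) → (39.71,37.20) → (50.72,45.20) → (54.93,58.14). Closed: final G1 returns to the first vertex.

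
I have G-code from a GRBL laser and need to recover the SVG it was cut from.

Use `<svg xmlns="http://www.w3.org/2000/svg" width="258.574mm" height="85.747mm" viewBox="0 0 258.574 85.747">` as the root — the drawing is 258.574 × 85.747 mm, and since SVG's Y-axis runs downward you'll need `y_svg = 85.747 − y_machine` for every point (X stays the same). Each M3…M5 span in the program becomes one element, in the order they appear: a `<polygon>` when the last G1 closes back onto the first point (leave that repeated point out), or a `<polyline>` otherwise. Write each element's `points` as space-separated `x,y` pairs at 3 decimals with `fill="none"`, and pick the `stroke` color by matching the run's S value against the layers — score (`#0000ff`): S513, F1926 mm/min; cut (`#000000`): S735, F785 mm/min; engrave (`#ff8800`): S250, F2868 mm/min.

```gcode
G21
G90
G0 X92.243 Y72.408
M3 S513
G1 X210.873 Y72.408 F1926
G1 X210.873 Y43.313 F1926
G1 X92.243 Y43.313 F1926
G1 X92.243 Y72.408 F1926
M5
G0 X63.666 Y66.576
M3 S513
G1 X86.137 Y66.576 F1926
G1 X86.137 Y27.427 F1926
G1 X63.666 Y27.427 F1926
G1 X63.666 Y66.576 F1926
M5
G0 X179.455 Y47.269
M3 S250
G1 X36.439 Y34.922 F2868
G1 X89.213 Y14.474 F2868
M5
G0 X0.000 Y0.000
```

Each laser-on run becomes one SVG element. Flip Y back into SVG space with y_svg = 85.747 − y_machine.

Run 1: S513 ⇒ score layer `#0000ff`. The run returns to its start, so emit a `<polygon>` with points (Y-flipped): 92.243,13.339 210.873,13.339 210.873,42.434 92.243,42.434.

Run 2: the run's S513 means `#0000ff` (score). The run returns to its start, so emit a `<polygon>` with points (Y-flipped): 63.666,19.171 86.137,19.171 86.137,58.320 63.666,58.320.

Run 3: S250 ⇒ engrave layer `#ff8800`. The run is open, so emit a `<polyline>` with points (Y-flipped): 179.455,38.478 36.439,50.825 89.213,71.273.

<svg xmlns="http://www.w3.org/2000/svg" width="258.574mm" height="85.747mm" viewBox="0 0 258.574 85.747">
  <polygon points="92.243,13.339 210.873,13.339 210.873,42.434 92.243,42.434" fill="none" stroke="#0000ff"/>
  <polygon points="63.666,19.171 86.137,19.171 86.137,58.320 63.666,58.320" fill="none" stroke="#0000ff"/>
  <polyline points="179.455,38.478 36.439,50.825 89.213,71.273" fill="none" stroke="#ff8800"/>
</svg>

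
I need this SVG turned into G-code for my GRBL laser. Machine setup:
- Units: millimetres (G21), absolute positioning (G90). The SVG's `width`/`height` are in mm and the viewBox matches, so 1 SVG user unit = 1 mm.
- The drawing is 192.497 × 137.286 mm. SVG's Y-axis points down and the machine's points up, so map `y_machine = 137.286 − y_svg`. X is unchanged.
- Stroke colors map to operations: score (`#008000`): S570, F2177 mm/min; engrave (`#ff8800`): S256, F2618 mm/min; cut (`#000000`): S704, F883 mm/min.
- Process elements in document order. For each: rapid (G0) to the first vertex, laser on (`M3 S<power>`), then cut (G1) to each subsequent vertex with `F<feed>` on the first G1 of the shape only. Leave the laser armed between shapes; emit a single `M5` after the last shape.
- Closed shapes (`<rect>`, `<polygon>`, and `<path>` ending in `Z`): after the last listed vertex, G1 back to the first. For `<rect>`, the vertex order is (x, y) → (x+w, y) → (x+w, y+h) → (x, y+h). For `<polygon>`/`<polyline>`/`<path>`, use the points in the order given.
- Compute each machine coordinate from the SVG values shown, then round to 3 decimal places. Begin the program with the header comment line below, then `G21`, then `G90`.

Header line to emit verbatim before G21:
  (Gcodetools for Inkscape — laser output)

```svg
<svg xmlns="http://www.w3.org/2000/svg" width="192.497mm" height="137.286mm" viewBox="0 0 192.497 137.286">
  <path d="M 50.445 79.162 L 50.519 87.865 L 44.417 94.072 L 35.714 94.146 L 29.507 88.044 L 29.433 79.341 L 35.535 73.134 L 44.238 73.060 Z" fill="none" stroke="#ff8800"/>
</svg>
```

(Gcodetools for Inkscape — laser output)
G21
G90
G0 X50.445 Y58.124
M3 S256
G1 X50.519 Y49.421 F2618
G1 X44.417 Y43.214
G1 X35.714 Y43.140
G1 X29.507 Y49.242
G1 X29.433 Y57.945
G1 X35.535 Y64.152
G1 X44.238 Y64.226
G1 X50.445 Y58.124
M5

viewBox `0 0 192.497 137.286` with mm width/height → 1 unit = 1 mm. Flip: y_m = 137.286 − y_svg.

**Shape 1** — `<path>` regular polygon, stroke `#ff8800` → engrave (S256, F2618). Machine vertices: (50.445,58.124) → (50.519,49.421) → (44.417,43.214) → (35.714,43.140) → (29.507,49.242) → (29.433,57.945) → (35.535,64.152) → (44.238,64.226) → (50.445,58.124). Closed: final G1 returns to the first vertex.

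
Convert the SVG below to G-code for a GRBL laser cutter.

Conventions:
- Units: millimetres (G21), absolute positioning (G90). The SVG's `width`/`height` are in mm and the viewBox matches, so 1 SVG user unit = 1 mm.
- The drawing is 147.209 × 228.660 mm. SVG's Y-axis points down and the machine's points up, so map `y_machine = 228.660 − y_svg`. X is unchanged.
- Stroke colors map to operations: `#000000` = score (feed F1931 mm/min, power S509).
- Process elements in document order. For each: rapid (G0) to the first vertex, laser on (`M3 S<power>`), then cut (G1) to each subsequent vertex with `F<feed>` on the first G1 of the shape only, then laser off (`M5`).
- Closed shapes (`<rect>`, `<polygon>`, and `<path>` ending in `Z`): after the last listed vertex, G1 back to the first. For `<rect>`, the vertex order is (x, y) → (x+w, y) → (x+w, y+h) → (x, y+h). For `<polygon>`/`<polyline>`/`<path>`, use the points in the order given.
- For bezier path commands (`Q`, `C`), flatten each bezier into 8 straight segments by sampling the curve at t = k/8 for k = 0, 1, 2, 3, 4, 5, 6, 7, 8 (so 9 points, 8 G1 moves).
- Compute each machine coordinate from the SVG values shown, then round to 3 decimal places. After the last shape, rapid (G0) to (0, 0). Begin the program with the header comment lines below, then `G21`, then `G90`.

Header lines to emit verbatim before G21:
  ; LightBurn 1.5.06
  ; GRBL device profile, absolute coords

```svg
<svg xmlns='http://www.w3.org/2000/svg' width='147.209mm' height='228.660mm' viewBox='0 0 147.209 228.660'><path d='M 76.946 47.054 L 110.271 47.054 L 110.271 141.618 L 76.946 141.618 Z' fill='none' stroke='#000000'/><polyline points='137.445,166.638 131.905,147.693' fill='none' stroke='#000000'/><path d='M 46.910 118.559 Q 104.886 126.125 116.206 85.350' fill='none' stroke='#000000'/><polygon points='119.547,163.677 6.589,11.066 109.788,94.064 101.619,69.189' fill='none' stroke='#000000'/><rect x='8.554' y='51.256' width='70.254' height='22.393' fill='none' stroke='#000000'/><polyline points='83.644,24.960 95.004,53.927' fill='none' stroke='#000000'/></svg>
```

Since the viewBox matches the mm dimensions, user units are millimetres directly. The only transform is the Y-flip y_m = 228.660 − y_svg.

Shape 1 is a rectangle drawn with `<path>`. Its stroke #000000 means score at S509, F1931. After flipping Y the toolpath is (76.946,181.606) → (110.271,181.606) → (110.271,87.042) → (76.946,87.042) → (76.946,181.606), returning to the start.

Shape 2 is a line segment drawn with `<polyline>`. Its stroke #000000 means score at S509, F1931. After flipping Y the toolpath is (137.445,62.022) → (131.905,80.967).

Shape 3 is a quadratic bezier drawn with `<path>`. Its stroke #000000 means score at S509, F1931. After flipping Y the toolpath is (46.910,110.101) → (60.675,108.965) → (72.982,109.339) → (83.831,111.224) → (93.222,114.620) → (101.155,119.527) → (107.630,125.944) → (112.647,133.872) → (116.206,143.310).

Shape 4 is a closed polygon drawn with `<polygon>`. Its stroke #000000 means score at S509, F1931. After flipping Y the toolpath is (119.547,64.983) → (6.589,217.594) → (109.788,134.596) → (101.619,159.471) → (119.547,64.983), returning to the start.

Shape 5 is a rectangle drawn with `<rect>`. Its stroke #000000 means score at S509, F1931. After flipping Y the toolpath is (8.554,177.404) → (78.808,177.404) → (78.808,155.011) → (8.554,155.011) → (8.554,177.404), returning to the start.

Shape 6 is a line segment drawn with `<polyline>`. Its stroke #000000 means score at S509, F1931. After flipping Y the toolpath is (83.644,203.700) → (95.004,174.733).

; LightBurn 1.5.06
; GRBL device profile, absolute coords
G21
G90
G0 X76.946 Y181.606
M3 S509
G1 X110.271 Y181.606 F1931
G1 X110.271 Y87.042
G1 X76.946 Y87.042
G1 X76.946 Y181.606
M5
G0 X137.445 Y62.022
M3 S509
G1 X131.905 Y80.967 F1931
M5
G0 X46.910 Y110.101
M3 S509
G1 X60.675 Y108.965 F1931
G1 X72.982 Y109.339
G1 X83.831 Y111.224
G1 X93.222 Y114.620
G1 X101.155 Y119.527
G1 X107.630 Y125.944
G1 X112.647 Y133.872
G1 X116.206 Y143.310
M5
G0 X119.547 Y64.983
M3 S509
G1 X6.589 Y217.594 F1931
G1 X109.788 Y134.596
G1 X101.619 Y159.471
G1 X119.547 Y64.983
M5
G0 X8.554 Y177.404
M3 S509
G1 X78.808 Y177.404 F1931
G1 X78.808 Y155.011
G1 X8.554 Y155.011
G1 X8.554 Y177.404
M5
G0 X83.644 Y203.700
M3 S509
G1 X95.004 Y174.733 F1931
M5
G0 X0.000 Y0.000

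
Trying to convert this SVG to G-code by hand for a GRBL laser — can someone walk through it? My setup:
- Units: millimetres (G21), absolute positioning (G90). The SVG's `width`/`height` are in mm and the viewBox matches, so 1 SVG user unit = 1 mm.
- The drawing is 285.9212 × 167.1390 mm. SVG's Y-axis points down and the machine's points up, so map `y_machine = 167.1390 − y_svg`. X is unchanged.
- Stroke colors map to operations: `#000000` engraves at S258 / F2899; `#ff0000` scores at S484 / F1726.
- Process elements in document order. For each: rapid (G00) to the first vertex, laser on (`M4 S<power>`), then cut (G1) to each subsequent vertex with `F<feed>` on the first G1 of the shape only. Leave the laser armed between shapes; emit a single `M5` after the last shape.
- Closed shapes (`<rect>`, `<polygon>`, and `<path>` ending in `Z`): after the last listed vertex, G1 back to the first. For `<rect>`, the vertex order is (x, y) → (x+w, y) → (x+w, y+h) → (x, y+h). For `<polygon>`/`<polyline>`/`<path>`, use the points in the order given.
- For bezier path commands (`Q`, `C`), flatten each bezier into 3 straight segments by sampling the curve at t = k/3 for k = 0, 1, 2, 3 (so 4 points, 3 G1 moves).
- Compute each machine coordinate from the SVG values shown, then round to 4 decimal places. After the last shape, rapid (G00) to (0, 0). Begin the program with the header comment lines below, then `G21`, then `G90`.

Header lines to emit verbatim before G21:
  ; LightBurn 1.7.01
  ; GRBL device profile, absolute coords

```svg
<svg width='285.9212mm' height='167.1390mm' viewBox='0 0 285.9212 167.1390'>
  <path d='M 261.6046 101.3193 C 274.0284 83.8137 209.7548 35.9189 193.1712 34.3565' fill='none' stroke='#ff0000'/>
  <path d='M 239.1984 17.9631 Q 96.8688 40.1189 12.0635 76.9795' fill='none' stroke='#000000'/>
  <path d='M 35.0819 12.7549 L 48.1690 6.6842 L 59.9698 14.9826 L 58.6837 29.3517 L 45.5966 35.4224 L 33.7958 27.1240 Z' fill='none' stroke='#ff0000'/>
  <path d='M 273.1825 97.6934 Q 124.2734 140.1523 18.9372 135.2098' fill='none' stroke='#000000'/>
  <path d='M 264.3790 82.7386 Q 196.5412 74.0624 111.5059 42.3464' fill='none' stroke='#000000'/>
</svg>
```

viewBox `0 0 285.9212 167.1390` with mm width/height → 1 unit = 1 mm. Flip: y_m = 167.1390 − y_svg.

**Shape 1** — `<path>` cubic bezier, stroke `#ff0000` → score (S484, F1726). Control points (SVG): P0=(261.6046,101.3193), P1=(274.0284,83.8137), P2=(209.7548,35.9189), P3=(193.1712,34.3565); sampled at t=k/3. Machine vertices: (261.6046,65.8197) → (253.0695,90.6135) → (221.0445,118.6175) → (193.1712,132.7825). Open path.

**Shape 2** — `<path>` quadratic bezier, stroke `#000000` → engrave (S258, F2899). Control points (SVG): P0=(239.1984,17.9631), P1=(96.8688,40.1189), P2=(12.0635,76.9795); sampled at t=k/3. Machine vertices: (239.1984,149.1759) → (150.7036,132.7715) → (74.9920,113.0994) → (12.0635,90.1595). Open path.

**Shape 3** — `<path>` regular polygon, stroke `#ff0000` → score (S484, F1726). Machine vertices: (35.0819,154.3841) → (48.1690,160.4548) → (59.9698,152.1564) → (58.6837,137.7873) → (45.5966,131.7166) → (33.7958,140.0150) → (35.0819,154.3841). Closed: final G1 returns to the first vertex.

**Shape 4** — `<path>` quadratic bezier, stroke `#000000` → engrave (S258, F2899). Control points (SVG): P0=(273.1825,97.6934), P1=(124.2734,140.1523), P2=(18.9372,135.2098); sampled at t=k/3. Machine vertices: (273.1825,69.4456) → (178.7512,46.4065) → (94.0028,33.9010) → (18.9372,31.9292). Open path.

**Shape 5** — `<path>` quadratic bezier, stroke `#000000` → engrave (S258, F2899). Control points (SVG): P0=(264.3790,82.7386), P1=(196.5412,74.0624), P2=(111.5059,42.3464); sampled at t=k/3. Machine vertices: (264.3790,84.4004) → (217.2430,92.7445) → (166.2853,106.2086) → (111.5059,124.7926). Open path.

; LightBurn 1.7.01
; GRBL device profile, absolute coords
G21
G90
G00 X261.6046 Y65.8197
M4 S484
G1 X253.0695 Y90.6135 F1726
G1 X221.0445 Y118.6175
G1 X193.1712 Y132.7825
G00 X239.1984 Y149.1759
M4 S258
G1 X150.7036 Y132.7715 F2899
G1 X74.9920 Y113.0994
G1 X12.0635 Y90.1595
G00 X35.0819 Y154.3841
M4 S484
G1 X48.1690 Y160.4548 F1726
G1 X59.9698 Y152.1564
G1 X58.6837 Y137.7873
G1 X45.5966 Y131.7166
G1 X33.7958 Y140.0150
G1 X35.0819 Y154.3841
G00 X273.1825 Y69.4456
M4 S258
G1 X178.7512 Y46.4065 F2899
G1 X94.0028 Y33.9010
G1 X18.9372 Y31.9292
G00 X264.3790 Y84.4004
M4 S258
G1 X217.2430 Y92.7445 F2899
G1 X166.2853 Y106.2086
G1 X111.5059 Y124.7926
M5
G00 X0.0000 Y0.0000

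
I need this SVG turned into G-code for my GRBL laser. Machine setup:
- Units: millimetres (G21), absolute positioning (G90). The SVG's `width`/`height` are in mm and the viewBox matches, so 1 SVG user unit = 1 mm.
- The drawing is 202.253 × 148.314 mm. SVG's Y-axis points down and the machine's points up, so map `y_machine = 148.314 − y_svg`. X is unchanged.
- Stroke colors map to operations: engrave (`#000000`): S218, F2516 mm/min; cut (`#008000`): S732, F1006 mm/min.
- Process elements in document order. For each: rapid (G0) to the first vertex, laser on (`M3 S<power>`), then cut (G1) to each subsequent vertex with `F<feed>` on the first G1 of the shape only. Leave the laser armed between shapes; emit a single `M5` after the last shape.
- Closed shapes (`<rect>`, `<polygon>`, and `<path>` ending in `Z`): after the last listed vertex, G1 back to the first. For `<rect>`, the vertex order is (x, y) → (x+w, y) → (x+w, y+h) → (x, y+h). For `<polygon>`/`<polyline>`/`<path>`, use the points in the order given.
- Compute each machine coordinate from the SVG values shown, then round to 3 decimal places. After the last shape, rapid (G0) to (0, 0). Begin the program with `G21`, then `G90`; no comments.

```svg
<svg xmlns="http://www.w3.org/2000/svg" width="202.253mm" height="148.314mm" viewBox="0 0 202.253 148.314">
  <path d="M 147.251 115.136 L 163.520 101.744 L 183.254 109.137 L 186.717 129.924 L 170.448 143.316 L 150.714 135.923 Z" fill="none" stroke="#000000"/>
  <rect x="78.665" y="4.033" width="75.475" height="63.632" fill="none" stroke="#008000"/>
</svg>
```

G21
G90
G0 X147.251 Y33.178
M3 S218
G1 X163.520 Y46.570 F2516
G1 X183.254 Y39.177
G1 X186.717 Y18.390
G1 X170.448 Y4.998
G1 X150.714 Y12.391
G1 X147.251 Y33.178
G0 X78.665 Y144.281
M3 S732
G1 X154.140 Y144.281 F1006
G1 X154.140 Y80.649
G1 X78.665 Y80.649
G1 X78.665 Y144.281
M5
G0 X0.000 Y0.000

Since the viewBox matches the mm dimensions, user units are millimetres directly. The only transform is the Y-flip y_m = 148.314 − y_svg.

Shape 1 is a regular polygon drawn with `<path>`. Its stroke #000000 means engrave at S218, F2516. After flipping Y the toolpath is (147.251,33.178) → (163.520,46.570) → (183.254,39.177) → (186.717,18.390) → (170.448,4.998) → (150.714,12.391) → (147.251,33.178), returning to the start.

Shape 2 is a rectangle drawn with `<rect>`. Its stroke #008000 means cut at S732, F1006. After flipping Y the toolpath is (78.665,144.281) → (154.140,144.281) → (154.140,80.649) → (78.665,80.649) → (78.665,144.281), returning to the start.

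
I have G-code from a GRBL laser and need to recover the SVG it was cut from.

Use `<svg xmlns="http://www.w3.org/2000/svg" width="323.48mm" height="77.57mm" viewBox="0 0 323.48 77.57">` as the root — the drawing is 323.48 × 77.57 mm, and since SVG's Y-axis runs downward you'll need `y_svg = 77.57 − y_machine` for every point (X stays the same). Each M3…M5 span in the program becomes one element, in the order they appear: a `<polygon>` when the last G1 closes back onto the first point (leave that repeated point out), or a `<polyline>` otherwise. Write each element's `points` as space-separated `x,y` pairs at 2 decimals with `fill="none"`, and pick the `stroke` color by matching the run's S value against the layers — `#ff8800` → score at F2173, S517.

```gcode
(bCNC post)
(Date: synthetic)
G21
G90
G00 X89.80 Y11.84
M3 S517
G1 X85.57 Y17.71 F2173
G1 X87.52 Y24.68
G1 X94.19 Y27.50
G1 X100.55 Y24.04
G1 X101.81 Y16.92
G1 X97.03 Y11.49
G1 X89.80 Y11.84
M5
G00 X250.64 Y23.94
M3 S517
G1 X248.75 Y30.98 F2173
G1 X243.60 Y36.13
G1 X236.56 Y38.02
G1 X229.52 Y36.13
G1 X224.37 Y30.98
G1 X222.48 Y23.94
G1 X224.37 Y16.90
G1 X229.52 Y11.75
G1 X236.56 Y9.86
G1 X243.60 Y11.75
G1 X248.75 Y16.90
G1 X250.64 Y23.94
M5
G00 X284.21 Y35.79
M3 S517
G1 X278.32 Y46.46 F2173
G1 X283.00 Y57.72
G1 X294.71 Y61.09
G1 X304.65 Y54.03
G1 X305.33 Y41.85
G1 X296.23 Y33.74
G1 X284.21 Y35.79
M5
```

<svg xmlns="http://www.w3.org/2000/svg" width="323.48mm" height="77.57mm" viewBox="0 0 323.48 77.57">
  <polygon points="89.80,65.73 85.57,59.86 87.52,52.89 94.19,50.07 100.55,53.53 101.81,60.65 97.03,66.08" fill="none" stroke="#ff8800"/>
  <polygon points="250.64,53.63 248.75,46.59 243.60,41.44 236.56,39.55 229.52,41.44 224.37,46.59 222.48,53.63 224.37,60.67 229.52,65.82 236.56,67.71 243.60,65.82 248.75,60.67" fill="none" stroke="#ff8800"/>
  <polygon points="284.21,41.78 278.32,31.11 283.00,19.85 294.71,16.48 304.65,23.54 305.33,35.72 296.23,43.83" fill="none" stroke="#ff8800"/>
</svg>

y_svg = 77.57 − y_m. Every run uses S517, so all elements get stroke `#ff8800` (score).

[1] closed run; points: 89.80,65.73 85.57,59.86 87.52,52.89 94.19,50.07 100.55,53.53 101.81,60.65 97.03,66.08

[2] closed run; points: 250.64,53.63 248.75,46.59 243.60,41.44 236.56,39.55 229.52,41.44 224.37,46.59 222.48,53.63 224.37,60.67 229.52,65.82 236.56,67.71 243.60,65.82 248.75,60.67

[3] closed run; points: 284.21,41.78 278.32,31.11 283.00,19.85 294.71,16.48 304.65,23.54 305.33,35.72 296.23,43.83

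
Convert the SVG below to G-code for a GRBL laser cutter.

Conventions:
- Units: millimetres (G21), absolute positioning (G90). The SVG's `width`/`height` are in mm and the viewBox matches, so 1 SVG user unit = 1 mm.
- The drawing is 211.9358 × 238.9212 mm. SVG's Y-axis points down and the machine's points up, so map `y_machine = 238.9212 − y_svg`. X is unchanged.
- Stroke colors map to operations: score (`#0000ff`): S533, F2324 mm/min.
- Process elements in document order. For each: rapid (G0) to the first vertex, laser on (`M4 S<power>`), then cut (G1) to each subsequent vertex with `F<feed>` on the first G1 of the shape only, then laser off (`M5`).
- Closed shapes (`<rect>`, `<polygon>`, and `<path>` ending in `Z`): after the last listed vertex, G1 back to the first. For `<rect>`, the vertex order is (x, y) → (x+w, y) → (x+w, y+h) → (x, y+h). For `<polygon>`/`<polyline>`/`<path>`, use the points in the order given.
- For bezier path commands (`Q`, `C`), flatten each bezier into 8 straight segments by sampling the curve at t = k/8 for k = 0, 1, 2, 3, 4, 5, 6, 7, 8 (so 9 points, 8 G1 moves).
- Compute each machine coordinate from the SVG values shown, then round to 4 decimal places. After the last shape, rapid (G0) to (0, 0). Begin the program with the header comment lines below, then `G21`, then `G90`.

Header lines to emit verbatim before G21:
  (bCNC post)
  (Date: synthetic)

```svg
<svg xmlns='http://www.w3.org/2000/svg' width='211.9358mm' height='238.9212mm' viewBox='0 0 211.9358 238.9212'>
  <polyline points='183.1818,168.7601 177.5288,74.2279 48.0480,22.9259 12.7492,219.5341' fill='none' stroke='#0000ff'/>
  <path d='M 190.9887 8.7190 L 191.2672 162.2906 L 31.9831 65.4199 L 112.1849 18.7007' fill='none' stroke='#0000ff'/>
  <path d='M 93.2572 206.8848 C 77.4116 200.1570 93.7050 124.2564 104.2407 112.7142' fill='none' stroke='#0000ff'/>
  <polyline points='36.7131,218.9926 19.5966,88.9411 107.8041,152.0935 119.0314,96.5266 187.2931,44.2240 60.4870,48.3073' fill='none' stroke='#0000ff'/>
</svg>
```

Since the viewBox matches the mm dimensions, user units are millimetres directly. The only transform is the Y-flip y_m = 238.9212 − y_svg.

Shape 1 is a open polyline drawn with `<polyline>`. Its stroke #0000ff means score at S533, F2324. After flipping Y the toolpath is (183.1818,70.1611) → (177.5288,164.6933) → (48.0480,215.9953) → (12.7492,19.3871).

Shape 2 is a open polyline drawn with `<path>`. Its stroke #0000ff means score at S533, F2324. After flipping Y the toolpath is (190.9887,230.2022) → (191.2672,76.6306) → (31.9831,173.5013) → (112.1849,220.2205).

Shape 3 is a cubic bezier drawn with `<path>`. Its stroke #0000ff means score at S533, F2324. After flipping Y the toolpath is (93.2572,32.0364) → (88.7476,37.5410) → (86.8069,47.9657) → (86.9911,61.7458) → (88.8560,77.3163) → (91.9575,93.1125) → (95.8515,107.5696) → (100.0939,119.1227) → (104.2407,126.2070).

Shape 4 is a open polyline drawn with `<polyline>`. Its stroke #0000ff means score at S533, F2324. After flipping Y the toolpath is (36.7131,19.9286) → (19.5966,149.9801) → (107.8041,86.8277) → (119.0314,142.3946) → (187.2931,194.6972) → (60.4870,190.6139).

(bCNC post)
(Date: synthetic)
G21
G90
G0 X183.1818 Y70.1611
M4 S533
G1 X177.5288 Y164.6933 F2324
G1 X48.0480 Y215.9953
G1 X12.7492 Y19.3871
M5
G0 X190.9887 Y230.2022
M4 S533
G1 X191.2672 Y76.6306 F2324
G1 X31.9831 Y173.5013
G1 X112.1849 Y220.2205
M5
G0 X93.2572 Y32.0364
M4 S533
G1 X88.7476 Y37.5410 F2324
G1 X86.8069 Y47.9657
G1 X86.9911 Y61.7458
G1 X88.8560 Y77.3163
G1 X91.9575 Y93.1125
G1 X95.8515 Y107.5696
G1 X100.0939 Y119.1227
G1 X104.2407 Y126.2070
M5
G0 X36.7131 Y19.9286
M4 S533
G1 X19.5966 Y149.9801 F2324
G1 X107.8041 Y86.8277
G1 X119.0314 Y142.3946
G1 X187.2931 Y194.6972
G1 X60.4870 Y190.6139
M5
G0 X0.0000 Y0.0000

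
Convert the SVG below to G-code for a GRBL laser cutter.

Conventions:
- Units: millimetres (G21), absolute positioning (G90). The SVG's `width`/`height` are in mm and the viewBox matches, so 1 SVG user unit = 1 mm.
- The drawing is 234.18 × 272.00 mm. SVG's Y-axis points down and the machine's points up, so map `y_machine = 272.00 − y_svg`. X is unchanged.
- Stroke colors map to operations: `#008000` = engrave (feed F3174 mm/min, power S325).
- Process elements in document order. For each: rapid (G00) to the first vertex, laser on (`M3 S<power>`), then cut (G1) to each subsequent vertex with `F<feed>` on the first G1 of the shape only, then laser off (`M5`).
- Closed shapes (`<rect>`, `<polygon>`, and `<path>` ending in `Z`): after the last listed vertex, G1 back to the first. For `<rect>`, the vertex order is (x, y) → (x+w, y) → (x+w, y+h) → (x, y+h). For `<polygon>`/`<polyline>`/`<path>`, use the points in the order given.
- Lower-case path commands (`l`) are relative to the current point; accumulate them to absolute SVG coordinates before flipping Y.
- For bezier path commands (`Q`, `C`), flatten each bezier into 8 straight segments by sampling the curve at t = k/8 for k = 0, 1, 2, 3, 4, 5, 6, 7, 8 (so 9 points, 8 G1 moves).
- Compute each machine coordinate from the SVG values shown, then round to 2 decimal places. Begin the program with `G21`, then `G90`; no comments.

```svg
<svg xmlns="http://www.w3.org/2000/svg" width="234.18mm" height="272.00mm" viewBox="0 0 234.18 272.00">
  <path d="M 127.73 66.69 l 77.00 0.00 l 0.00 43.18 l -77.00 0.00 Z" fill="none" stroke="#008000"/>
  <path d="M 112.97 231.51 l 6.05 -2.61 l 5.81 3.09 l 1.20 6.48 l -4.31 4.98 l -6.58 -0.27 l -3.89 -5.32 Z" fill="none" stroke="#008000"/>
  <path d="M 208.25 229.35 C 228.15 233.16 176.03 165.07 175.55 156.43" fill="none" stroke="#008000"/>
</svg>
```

G21
G90
G00 X127.73 Y205.31
M3 S325
G1 X204.73 Y205.31 F3174
G1 X204.73 Y162.13
G1 X127.73 Y162.13
G1 X127.73 Y205.31
M5
G00 X112.97 Y40.49
M3 S325
G1 X119.02 Y43.10 F3174
G1 X124.83 Y40.01
G1 X126.03 Y33.53
G1 X121.72 Y28.55
G1 X115.14 Y28.82
G1 X111.25 Y34.14
G1 X112.97 Y40.49
M5
G00 X208.25 Y42.65
M3 S325
G1 X212.58 Y44.34 F3174
G1 X211.60 Y51.22
G1 X206.78 Y61.77
G1 X199.54 Y74.44
G1 X191.35 Y87.70
G1 X183.66 Y100.00
G1 X177.91 Y109.80
G1 X175.55 Y115.57
M5

viewBox `0 0 234.18 272.00` with mm width/height → 1 unit = 1 mm. Flip: y_m = 272.00 − y_svg.

**Shape 1** — `<path>` rectangle, stroke `#008000` → engrave (S325, F3174). Machine vertices: (127.73,205.31) → (204.73,205.31) → (204.73,162.13) → (127.73,162.13) → (127.73,205.31). Closed: final G1 returns to the first vertex.

**Shape 2** — `<path>` regular polygon, stroke `#008000` → engrave (S325, F3174). Machine vertices: (112.97,40.49) → (119.02,43.10) → (124.83,40.01) → (126.03,33.53) → (121.72,28.55) → (115.14,28.82) → (111.25,34.14) → (112.97,40.49). Closed: final G1 returns to the first vertex.

**Shape 3** — `<path>` cubic bezier, stroke `#008000` → engrave (S325, F3174). Control points (SVG): P0=(208.25,229.35), P1=(228.15,233.16), P2=(176.03,165.07), P3=(175.55,156.43); sampled at t=k/8. Machine vertices: (208.25,42.65) → (212.58,44.34) → (211.60,51.22) → (206.78,61.77) → (199.54,74.44) → (191.35,87.70) → (183.66,100.00) → (177.91,109.80) → (175.55,115.57). Open path.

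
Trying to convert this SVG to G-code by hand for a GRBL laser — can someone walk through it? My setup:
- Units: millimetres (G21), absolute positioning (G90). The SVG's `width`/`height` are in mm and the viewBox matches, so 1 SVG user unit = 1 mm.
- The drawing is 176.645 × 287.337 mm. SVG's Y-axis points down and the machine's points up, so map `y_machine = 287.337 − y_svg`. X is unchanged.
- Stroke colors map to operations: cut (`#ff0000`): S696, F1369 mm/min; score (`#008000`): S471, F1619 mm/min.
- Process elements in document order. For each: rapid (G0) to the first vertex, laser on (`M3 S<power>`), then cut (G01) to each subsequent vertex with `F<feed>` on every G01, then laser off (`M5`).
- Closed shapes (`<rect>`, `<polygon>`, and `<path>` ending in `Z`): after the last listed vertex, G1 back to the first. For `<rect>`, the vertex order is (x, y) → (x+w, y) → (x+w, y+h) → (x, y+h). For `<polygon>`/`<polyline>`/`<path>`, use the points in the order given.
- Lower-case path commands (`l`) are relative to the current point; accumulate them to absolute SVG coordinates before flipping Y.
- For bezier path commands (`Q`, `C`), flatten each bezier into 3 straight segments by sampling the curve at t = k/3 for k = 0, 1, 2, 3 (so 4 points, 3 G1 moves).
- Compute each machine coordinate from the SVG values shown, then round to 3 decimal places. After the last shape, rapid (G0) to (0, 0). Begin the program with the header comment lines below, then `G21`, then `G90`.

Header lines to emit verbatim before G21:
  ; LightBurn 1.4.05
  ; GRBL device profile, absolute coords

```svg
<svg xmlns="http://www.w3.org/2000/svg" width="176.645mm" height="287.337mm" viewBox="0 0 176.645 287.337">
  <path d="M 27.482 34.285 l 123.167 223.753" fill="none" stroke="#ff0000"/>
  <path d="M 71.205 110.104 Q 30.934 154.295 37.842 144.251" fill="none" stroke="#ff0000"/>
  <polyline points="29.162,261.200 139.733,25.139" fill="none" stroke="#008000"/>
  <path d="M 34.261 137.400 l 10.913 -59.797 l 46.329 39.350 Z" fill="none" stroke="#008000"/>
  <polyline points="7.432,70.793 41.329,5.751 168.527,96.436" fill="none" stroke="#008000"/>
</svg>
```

1 u = 1 mm; y_m = 287.337 − y.

[1] `<path>` line segment, #ff0000→cut S696 F1369: (27.482,253.052) → (150.649,29.299)

[2] `<path>` quadratic bezier, #ff0000→cut S696 F1369: (71.205,177.233) → (49.600,153.798) → (38.479,142.416) → (37.842,143.086)

[3] `<polyline>` line segment, #008000→score S471 F1619: (29.162,26.137) → (139.733,262.198)

[4] `<path>` regular polygon, #008000→score S471 F1619: (34.261,149.937) → (45.174,209.734) → (91.503,170.384) → (34.261,149.937) (closed)

[5] `<polyline>` open polyline, #008000→score S471 F1619: (7.432,216.544) → (41.329,281.586) → (168.527,190.901)

; LightBurn 1.4.05
; GRBL device profile, absolute coords
G21
G90
G0 X27.482 Y253.052
M3 S696
G01 X150.649 Y29.299 F1369
M5
G0 X71.205 Y177.233
M3 S696
G01 X49.600 Y153.798 F1369
G01 X38.479 Y142.416 F1369
G01 X37.842 Y143.086 F1369
M5
G0 X29.162 Y26.137
M3 S471
G01 X139.733 Y262.198 F1619
M5
G0 X34.261 Y149.937
M3 S471
G01 X45.174 Y209.734 F1619
G01 X91.503 Y170.384 F1619
G01 X34.261 Y149.937 F1619
M5
G0 X7.432 Y216.544
M3 S471
G01 X41.329 Y281.586 F1619
G01 X168.527 Y190.901 F1619
M5
G0 X0.000 Y0.000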